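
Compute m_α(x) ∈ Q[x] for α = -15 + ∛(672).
m_α(x) = x^3 + 45x^2 + 675x + 2703

Set β = α + 15 = ∛(672), so β^3 = 672. Then (α + 15)^3 - 672 = 0, i.e. α is a root of g(x) = (x + 15)^3 - 672 = x^3 + 45x^2 + 675x + 2703. Since g(x) = h(x + 15) where h(x) = x^3 - 672, and h is irreducible over Q (because 672 is not a perfect cube, so h has no rational root, and a monic cubic with no rational root is irreducible), g is also irreducible (irreducibility is preserved under the substitution x → x + 15). Hence m_α(x) = x^3 + 45x^2 + 675x + 2703.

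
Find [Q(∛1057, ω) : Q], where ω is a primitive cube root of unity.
[Q(∛1057, ω) : Q] = 6

[Q(∛1057):Q] = 3 (min poly x^3 - 1057, irreducible since 1057 is not a perfect cube). [Q(ω):Q] = 2 (min poly x^2 + x + 1). Since Q(∛1057) ⊂ R and ω ∉ R, we have ω ∉ Q(∛1057), so x^2 + x + 1 remains irreducible over Q(∛1057) and [Q(∛1057, ω) : Q(∛1057)] = 2. By the tower law, [Q(∛1057, ω) : Q] = 3 · 2 = 6. (In fact Q(∛1057, ω) is the splitting field of x^3 - 1057 over Q.)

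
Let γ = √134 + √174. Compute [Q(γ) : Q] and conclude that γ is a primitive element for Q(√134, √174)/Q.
[Q(γ) : Q] = 4 (equivalently, Q(γ) = Q(√134, √174))

Obviously Q(γ) ⊆ Q(√134, √174), and [Q(√134, √174):Q] = 4 (since 134, 174 are distinct squarefree integers > 1 with 23316 not a perfect square). To show equality we compute the minimal polynomial of γ. From γ = √134 + √174: γ^2 = 134 + 2√(23316) + 174 = 308 + 2√(23316), so γ^2 - 308 = 2√(23316); squaring, (γ^2 - 308)^2 = 4·23316, i.e. γ^4 - 616γ^2 + 94864 - 93264 = 0, i.e. γ^4 - 616γ^2 + 1600 = 0. So γ is a root of x^4 - 616x^2 + 1600. This polynomial is irreducible over Q: it has no rational root (each ±√134 ± √174 is irrational), and any factorization into two quadratics over Q would force √(23316) ∈ Q (pairing opposite roots) or √134, √174 ∈ Q (other pairings), all impossible. Hence [Q(γ):Q] = 4 = [Q(√134, √174):Q], so Q(γ) = Q(√134, √174).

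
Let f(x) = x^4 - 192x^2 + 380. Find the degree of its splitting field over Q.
[K : Q] = 4

Solving the quadratic in x^2: x^2 = (192 ± √(192^2 - 4·380))/2 = (192 ± √35344)/2 = (192 ± 188)/2, giving x^2 = 2 or x^2 = 190. So f(x) = (x^2 - 2)(x^2 - 190) and the roots of f are ±√2, ±√190. Hence the splitting field is K = Q(√2, √190). Since 2 and 190 are distinct squarefree integers > 1, their product 380 is not a perfect square, so √190 ∉ Q(√2). By the tower law [K:Q] = [Q(√2,√190):Q(√2)] · [Q(√2):Q] = 2 · 2 = 4.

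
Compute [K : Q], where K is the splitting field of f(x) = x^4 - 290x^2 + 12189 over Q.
[K : Q] = 4

Solving the quadratic in x^2: x^2 = (290 ± √(290^2 - 4·12189))/2 = (290 ± √35344)/2 = (290 ± 188)/2, giving x^2 = 51 or x^2 = 239. So f(x) = (x^2 - 51)(x^2 - 239) and the roots of f are ±√51, ±√239. Hence the splitting field is K = Q(√51, √239). Since 51 and 239 are distinct squarefree integers > 1, their product 12189 is not a perfect square, so √239 ∉ Q(√51). By the tower law [K:Q] = [Q(√51,√239):Q(√51)] · [Q(√51):Q] = 2 · 2 = 4.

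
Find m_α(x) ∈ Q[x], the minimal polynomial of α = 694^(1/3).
m_α(x) = x^3 - 694

α satisfies α^3 = 694, so x^3 - 694 annihilates α. By the rational root test, a rational root p/q (in lowest terms) of x^3 - 694 would satisfy p^3 = 694 q^3, forcing q = 1 and p^3 = 694; but 694 is not a perfect cube, contradiction. A monic cubic over Q with no rational root is irreducible (any nontrivial factorization would include a linear factor). Hence x^3 - 694 is the minimal polynomial of α, and in particular [Q(α):Q] = 3.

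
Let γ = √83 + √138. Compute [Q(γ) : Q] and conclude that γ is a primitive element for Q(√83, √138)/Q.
[Q(γ) : Q] = 4 (equivalently, Q(γ) = Q(√83, √138))

Obviously Q(γ) ⊆ Q(√83, √138), and [Q(√83, √138):Q] = 4 (since 83, 138 are distinct squarefree integers > 1 with 11454 not a perfect square). To show equality we compute the minimal polynomial of γ. From γ = √83 + √138: γ^2 = 83 + 2√(11454) + 138 = 221 + 2√(11454), so γ^2 - 221 = 2√(11454); squaring, (γ^2 - 221)^2 = 4·11454, i.e. γ^4 - 442γ^2 + 48841 - 45816 = 0, i.e. γ^4 - 442γ^2 + 3025 = 0. So γ is a root of x^4 - 442x^2 + 3025. This polynomial is irreducible over Q: it has no rational root (each ±√83 ± √138 is irrational), and any factorization into two quadratics over Q would force √(11454) ∈ Q (pairing opposite roots) or √83, √138 ∈ Q (other pairings), all impossible. Hence [Q(γ):Q] = 4 = [Q(√83, √138):Q], so Q(γ) = Q(√83, √138).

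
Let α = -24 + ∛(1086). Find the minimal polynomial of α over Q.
m_α(x) = x^3 + 72x^2 + 1728x + 12738

Set β = α + 24 = ∛(1086), so β^3 = 1086. Then (α + 24)^3 - 1086 = 0, i.e. α is a root of g(x) = (x + 24)^3 - 1086 = x^3 + 72x^2 + 1728x + 12738. Since g(x) = h(x + 24) where h(x) = x^3 - 1086, and h is irreducible over Q (because 1086 is not a perfect cube, so h has no rational root, and a monic cubic with no rational root is irreducible), g is also irreducible (irreducibility is preserved under the substitution x → x + 24). Hence m_α(x) = x^3 + 72x^2 + 1728x + 12738.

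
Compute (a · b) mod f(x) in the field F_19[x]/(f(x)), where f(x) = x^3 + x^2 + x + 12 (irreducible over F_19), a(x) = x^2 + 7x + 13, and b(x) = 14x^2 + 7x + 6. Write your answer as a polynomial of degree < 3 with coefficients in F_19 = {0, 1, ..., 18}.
a · b ≡ 18x^2 + 7x + 12 (mod f(x))

Multiply in F_19[x]: a(x)·b(x) = (x^2 + 7x + 13)·(14x^2 + 7x + 6) = 14x^4 + 10x^3 + 9x^2 + 2. This has degree ≥ 3, so divide by f(x) over F_19: 14x^4 + 10x^3 + 9x^2 + 2 = (14x + 15)·(x^3 + x^2 + x + 12) + (18x^2 + 7x + 12). Hence a·b ≡ 18x^2 + 7x + 12 (mod f). (F_19[x]/(f) is a field with 19^3 = 6859 elements since f is irreducible of degree 3.)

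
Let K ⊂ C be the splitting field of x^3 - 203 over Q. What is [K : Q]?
[K : Q] = 6

The roots of x^3 - 203 are ∛203, ω∛203, ω^2∛203 where ω = e^(2πi/3) is a primitive cube root of unity, so K = Q(∛203, ω). Now [Q(∛203):Q] = 3 (since 203 is not a perfect cube, x^3 - 203 is irreducible) and [Q(ω):Q] = 2. Both 2 and 3 divide [K:Q], and [K:Q] ≤ 3·2 = 6, so [K:Q] = 6. (Equivalently: Q(∛203) ⊂ R but ω ∉ R, so [K : Q(∛203)] = 2.)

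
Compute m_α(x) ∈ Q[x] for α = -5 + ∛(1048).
m_α(x) = x^3 + 15x^2 + 75x - 923

Set β = α + 5 = ∛(1048), so β^3 = 1048. Then (α + 5)^3 - 1048 = 0, i.e. α is a root of g(x) = (x + 5)^3 - 1048 = x^3 + 15x^2 + 75x - 923. Since g(x) = h(x + 5) where h(x) = x^3 - 1048, and h is irreducible over Q (because 1048 is not a perfect cube, so h has no rational root, and a monic cubic with no rational root is irreducible), g is also irreducible (irreducibility is preserved under the substitution x → x + 5). Hence m_α(x) = x^3 + 15x^2 + 75x - 923.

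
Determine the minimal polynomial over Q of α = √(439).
m_α(x) = x^2 - 439

α satisfies α^2 - 439 = 0, so x^2 - 439 annihilates α. Since d = 439 is squarefree and ≠ 1, it is not a perfect square in Q, so x^2 - 439 has no rational root and is therefore irreducible over Q (a degree-2 polynomial over a field is irreducible iff it has no root). Hence m_α(x) = x^2 - 439.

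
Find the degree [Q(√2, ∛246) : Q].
[Q(√2, ∛246) : Q] = 6

Let L = Q(√2, ∛246). Since Q(√2) ⊂ L and [Q(√2):Q] = 2, the tower law gives 2 | [L:Q]. Likewise Q(∛246) ⊂ L with [Q(∛246):Q] = 3 (because 246 is not a perfect cube), so 3 | [L:Q]. As gcd(2,3) = 1, [L:Q] is divisible by 6. Conversely L is generated over Q by √2 and ∛246, so [L:Q] ≤ 2·3 = 6. Therefore [Q(√2, ∛246) : Q] = 6.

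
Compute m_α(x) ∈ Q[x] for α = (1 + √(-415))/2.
m_α(x) = x^2 - x + 104

From 2α - 1 = √(-415), squaring gives (2α - 1)^2 = -415, i.e. 4α^2 - 4α + 1 = -415, so α^2 - α + (1 + 415)/4 = 0. Since -415 ≡ 1 (mod 4), (1 + 415)/4 = 104 ∈ Z. The polynomial x^2 - x + 104 has discriminant 1 - 4·(104) = -415, which is not a perfect square in Q (d = -415 is squarefree and ≠ 1), so x^2 - x + 104 is irreducible over Q. It is the minimal polynomial of α.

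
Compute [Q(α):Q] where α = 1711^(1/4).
[Q(α):Q] = 4

α is a root of x^4 - 1711. By Eisenstein's criterion at the prime p = 29 (which divides the constant term 1711 but p^2 = 841 does not, since 1711 is squarefree), x^4 - 1711 is irreducible over Q. Hence [Q(α):Q] = 4.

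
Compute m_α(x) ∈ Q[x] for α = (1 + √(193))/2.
m_α(x) = x^2 - x - 48

From 2α - 1 = √(193), squaring gives (2α - 1)^2 = 193, i.e. 4α^2 - 4α + 1 = 193, so α^2 - α + (1 - 193)/4 = 0. Since 193 ≡ 1 (mod 4), (1 - 193)/4 = -48 ∈ Z. The polynomial x^2 - x - 48 has discriminant 1 - 4·(-48) = 193, which is not a perfect square in Q (d = 193 is squarefree and ≠ 1), so x^2 - x - 48 is irreducible over Q. It is the minimal polynomial of α.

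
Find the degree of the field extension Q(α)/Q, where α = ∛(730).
[Q(α):Q] = 3

The minimal polynomial of α is x^3 - 730, irreducible over Q since 730 is not a perfect cube (so x^3 - 730 has no rational root). Hence [Q(α):Q] = deg(m_α) = 3.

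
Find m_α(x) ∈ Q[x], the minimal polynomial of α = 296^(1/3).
m_α(x) = x^3 - 296

α satisfies α^3 = 296, so x^3 - 296 annihilates α. By the rational root test, a rational root p/q (in lowest terms) of x^3 - 296 would satisfy p^3 = 296 q^3, forcing q = 1 and p^3 = 296; but 296 is not a perfect cube, contradiction. A monic cubic over Q with no rational root is irreducible (any nontrivial factorization would include a linear factor). Hence x^3 - 296 is the minimal polynomial of α, and in particular [Q(α):Q] = 3.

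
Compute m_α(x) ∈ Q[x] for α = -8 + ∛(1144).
m_α(x) = x^3 + 24x^2 + 192x - 632

Set β = α + 8 = ∛(1144), so β^3 = 1144. Then (α + 8)^3 - 1144 = 0, i.e. α is a root of g(x) = (x + 8)^3 - 1144 = x^3 + 24x^2 + 192x - 632. Since g(x) = h(x + 8) where h(x) = x^3 - 1144, and h is irreducible over Q (because 1144 is not a perfect cube, so h has no rational root, and a monic cubic with no rational root is irreducible), g is also irreducible (irreducibility is preserved under the substitution x → x + 8). Hence m_α(x) = x^3 + 24x^2 + 192x - 632.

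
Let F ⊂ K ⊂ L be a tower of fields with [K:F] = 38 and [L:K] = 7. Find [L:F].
[L:F] = 266

The tower law says that for any tower of field extensions F ⊂ K ⊂ L with finite degrees, [L:F] = [L:K] · [K:F]. Here this gives [L:F] = 7 · 38 = 266.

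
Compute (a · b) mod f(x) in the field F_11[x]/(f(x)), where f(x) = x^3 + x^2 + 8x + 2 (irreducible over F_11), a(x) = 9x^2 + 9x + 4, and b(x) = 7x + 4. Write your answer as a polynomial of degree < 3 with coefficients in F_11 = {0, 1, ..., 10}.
a · b ≡ 3x^2 (mod f(x))

Multiply in F_11[x]: a(x)·b(x) = (9x^2 + 9x + 4)·(7x + 4) = 8x^3 + 9x + 5. This has degree ≥ 3, so divide by f(x) over F_11: 8x^3 + 9x + 5 = (8)·(x^3 + x^2 + 8x + 2) + (3x^2). Hence a·b ≡ 3x^2 (mod f). (F_11[x]/(f) is a field with 11^3 = 1331 elements since f is irreducible of degree 3.)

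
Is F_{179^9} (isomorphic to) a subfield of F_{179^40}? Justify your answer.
No: F_{179^9} is not a subfield of F_{179^40}

F_{p^m} embeds in F_{p^n} iff m | n. Here 9 ∤ 40 (since 40 = 4·9 + 4 with remainder 4 ≠ 0), so F_{179^9} is not a subfield of F_{179^40}. Equivalently: if it were, the tower law would give 9 = [F_{179^9}:F_179] dividing [F_{179^40}:F_179] = 40, contradiction.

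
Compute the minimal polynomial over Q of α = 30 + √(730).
m_α(x) = x^2 - 60x + 170

From α - 30 = √(730), squaring gives (α - 30)^2 = 730, i.e. α^2 - 60α + 900 = 730, so α^2 - 60α + 170 = 0. The discriminant of x^2 - 60x + 170 is (-60)^2 - 4·(170) = 3600 - 680 = 2920, and 4·(730) is not a perfect square in Q since 730 is squarefree and ≠ 1. Hence x^2 - 60x + 170 is irreducible over Q and is the minimal polynomial of α.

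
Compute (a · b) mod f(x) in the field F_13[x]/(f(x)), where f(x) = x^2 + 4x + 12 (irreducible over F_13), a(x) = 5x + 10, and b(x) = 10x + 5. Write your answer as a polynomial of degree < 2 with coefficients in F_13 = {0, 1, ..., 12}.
a · b ≡ 3x + 9 (mod f(x))

Multiply in F_13[x]: a(x)·b(x) = (5x + 10)·(10x + 5) = 11x^2 + 8x + 11. This has degree ≥ 2, so divide by f(x) over F_13: 11x^2 + 8x + 11 = (11)·(x^2 + 4x + 12) + (3x + 9). Hence a·b ≡ 3x + 9 (mod f). (F_13[x]/(f) is a field with 13^2 = 169 elements since f is irreducible of degree 2.)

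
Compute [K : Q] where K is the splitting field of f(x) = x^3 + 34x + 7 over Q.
[K : Q] = 6

By the rational root test, any rational root of the monic integer polynomial f(x) = x^3 + 34x + 7 must be an integer dividing the constant term 7, i.e. one of ±{1, 7}. Evaluating: f(1) = 42, f(-1) = -28, f(7) = 588, f(-7) = -574; none is 0, so f has no rational root and is therefore irreducible over Q (a cubic with no linear factor over a field is irreducible). For an irreducible cubic, the Galois group is A_3 or S_3 according as the discriminant disc(f) = -4a^3 - 27b^2 = -4·(34)^3 - 27·(7)^2 = -158539 is or is not a square in Q. Here disc(f) = -158539 is not a perfect square in Q, so the Galois group of f over Q is not contained in A_3 and must be all of S_3. The splitting field has degree |S_3| = 6 over Q, so [K : Q] = 6.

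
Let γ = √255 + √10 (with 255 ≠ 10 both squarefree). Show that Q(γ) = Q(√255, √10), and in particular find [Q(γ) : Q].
[Q(γ) : Q] = 4 (equivalently, Q(γ) = Q(√255, √10))

Obviously Q(γ) ⊆ Q(√255, √10), and [Q(√255, √10):Q] = 4 (since 255, 10 are distinct squarefree integers > 1 with 2550 not a perfect square). To show equality we compute the minimal polynomial of γ. From γ = √255 + √10: γ^2 = 255 + 2√(2550) + 10 = 265 + 2√(2550), so γ^2 - 265 = 2√(2550); squaring, (γ^2 - 265)^2 = 4·2550, i.e. γ^4 - 530γ^2 + 70225 - 10200 = 0, i.e. γ^4 - 530γ^2 + 60025 = 0. So γ is a root of x^4 - 530x^2 + 60025. This polynomial is irreducible over Q: it has no rational root (each ±√255 ± √10 is irrational), and any factorization into two quadratics over Q would force √(2550) ∈ Q (pairing opposite roots) or √255, √10 ∈ Q (other pairings), all impossible. Hence [Q(γ):Q] = 4 = [Q(√255, √10):Q], so Q(γ) = Q(√255, √10).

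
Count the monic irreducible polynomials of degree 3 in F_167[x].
There are 1552432 monic irreducible polynomials of degree 3 over F_167

Each element of F_{167^3} that lies in no proper subfield is a root of exactly one monic irreducible of degree 3 over F_167, and each such polynomial has 3 distinct roots in F_{167^3}. By Möbius inversion the count is N_167(3) = (1/3) Σ_{d|3} μ(3/d) · 167^d = (1/3)(μ(3)·167^1 + μ(1)·167^3) = 4657296/3 = 1552432.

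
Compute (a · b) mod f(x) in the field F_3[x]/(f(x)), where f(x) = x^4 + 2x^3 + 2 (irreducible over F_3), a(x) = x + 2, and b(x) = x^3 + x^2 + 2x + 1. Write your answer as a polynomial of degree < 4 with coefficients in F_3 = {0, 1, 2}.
a · b ≡ x^3 + x^2 + 2x (mod f(x))

Multiply in F_3[x]: a(x)·b(x) = (x + 2)·(x^3 + x^2 + 2x + 1) = x^4 + x^2 + 2x + 2. This has degree ≥ 4, so divide by f(x) over F_3: x^4 + x^2 + 2x + 2 = (1)·(x^4 + 2x^3 + 2) + (x^3 + x^2 + 2x). Hence a·b ≡ x^3 + x^2 + 2x (mod f). (F_3[x]/(f) is a field with 3^4 = 81 elements since f is irreducible of degree 4.)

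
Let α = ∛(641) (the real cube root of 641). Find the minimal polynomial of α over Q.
m_α(x) = x^3 - 641

α satisfies α^3 = 641, so x^3 - 641 annihilates α. By the rational root test, a rational root p/q (in lowest terms) of x^3 - 641 would satisfy p^3 = 641 q^3, forcing q = 1 and p^3 = 641; but 641 is not a perfect cube, contradiction. A monic cubic over Q with no rational root is irreducible (any nontrivial factorization would include a linear factor). Hence x^3 - 641 is the minimal polynomial of α, and in particular [Q(α):Q] = 3.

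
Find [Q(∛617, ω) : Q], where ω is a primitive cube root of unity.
[Q(∛617, ω) : Q] = 6

[Q(∛617):Q] = 3 (min poly x^3 - 617, irreducible since 617 is not a perfect cube). [Q(ω):Q] = 2 (min poly x^2 + x + 1). Since Q(∛617) ⊂ R and ω ∉ R, we have ω ∉ Q(∛617), so x^2 + x + 1 remains irreducible over Q(∛617) and [Q(∛617, ω) : Q(∛617)] = 2. By the tower law, [Q(∛617, ω) : Q] = 3 · 2 = 6. (In fact Q(∛617, ω) is the splitting field of x^3 - 617 over Q.)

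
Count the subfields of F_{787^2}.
F_{787^2} has 2 subfields

The subfields of F_{p^n} are exactly the fields F_{p^d} for d | n (each is the fixed field of the unique index-d subgroup of Gal(F_{p^n}/F_p) ≅ Z/nZ). The divisors of n = 2 are {1, 2}, giving 2 subfields: F_{787^1}, F_{787^2}.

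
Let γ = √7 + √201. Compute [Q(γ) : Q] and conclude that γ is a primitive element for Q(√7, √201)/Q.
[Q(γ) : Q] = 4 (equivalently, Q(γ) = Q(√7, √201))

Obviously Q(γ) ⊆ Q(√7, √201), and [Q(√7, √201):Q] = 4 (since 7, 201 are distinct squarefree integers > 1 with 1407 not a perfect square). To show equality we compute the minimal polynomial of γ. From γ = √7 + √201: γ^2 = 7 + 2√(1407) + 201 = 208 + 2√(1407), so γ^2 - 208 = 2√(1407); squaring, (γ^2 - 208)^2 = 4·1407, i.e. γ^4 - 416γ^2 + 43264 - 5628 = 0, i.e. γ^4 - 416γ^2 + 37636 = 0. So γ is a root of x^4 - 416x^2 + 37636. This polynomial is irreducible over Q: it has no rational root (each ±√7 ± √201 is irrational), and any factorization into two quadratics over Q would force √(1407) ∈ Q (pairing opposite roots) or √7, √201 ∈ Q (other pairings), all impossible. Hence [Q(γ):Q] = 4 = [Q(√7, √201):Q], so Q(γ) = Q(√7, √201).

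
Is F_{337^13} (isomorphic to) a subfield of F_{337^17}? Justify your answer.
No: F_{337^13} is not a subfield of F_{337^17}

F_{p^m} embeds in F_{p^n} iff m | n. Here 13 ∤ 17 (since 17 = 1·13 + 4 with remainder 4 ≠ 0), so F_{337^13} is not a subfield of F_{337^17}. Equivalently: if it were, the tower law would give 13 = [F_{337^13}:F_337] dividing [F_{337^17}:F_337] = 17, contradiction.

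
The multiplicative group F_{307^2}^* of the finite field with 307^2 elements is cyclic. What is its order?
|F_{307^2}^*| = 94248

F_{307^2} has 307^2 = 94249 elements; its multiplicative group consists of all nonzero elements, so |F_{307^2}^*| = 94249 - 1 = 94248. (It is cyclic since any finite subgroup of the multiplicative group of a field is cyclic.)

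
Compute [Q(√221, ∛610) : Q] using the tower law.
[Q(√221, ∛610) : Q] = 6

Let L = Q(√221, ∛610). Since Q(√221) ⊂ L and [Q(√221):Q] = 2, the tower law gives 2 | [L:Q]. Likewise Q(∛610) ⊂ L with [Q(∛610):Q] = 3 (because 610 is not a perfect cube), so 3 | [L:Q]. As gcd(2,3) = 1, [L:Q] is divisible by 6. Conversely L is generated over Q by √221 and ∛610, so [L:Q] ≤ 2·3 = 6. Therefore [Q(√221, ∛610) : Q] = 6.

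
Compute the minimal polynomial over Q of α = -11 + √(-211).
m_α(x) = x^2 + 22x + 332

From α + 11 = √(-211), squaring gives (α + 11)^2 = -211, i.e. α^2 + 22α + 121 = -211, so α^2 + 22α + 332 = 0. The discriminant of x^2 + 22x + 332 is (22)^2 - 4·(332) = 484 - 1328 = -844, and 4·(-211) is not a perfect square in Q since -211 is squarefree and ≠ 1. Hence x^2 + 22x + 332 is irreducible over Q and is the minimal polynomial of α.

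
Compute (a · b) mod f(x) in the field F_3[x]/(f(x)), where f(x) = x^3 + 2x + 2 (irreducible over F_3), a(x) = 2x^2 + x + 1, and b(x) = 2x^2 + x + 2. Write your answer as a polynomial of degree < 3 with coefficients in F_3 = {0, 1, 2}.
a · b ≡ 2x^2 + 2x (mod f(x))

Multiply in F_3[x]: a(x)·b(x) = (2x^2 + x + 1)·(2x^2 + x + 2) = x^4 + x^3 + x^2 + 2. This has degree ≥ 3, so divide by f(x) over F_3: x^4 + x^3 + x^2 + 2 = (x + 1)·(x^3 + 2x + 2) + (2x^2 + 2x). Hence a·b ≡ 2x^2 + 2x (mod f). (F_3[x]/(f) is a field with 3^3 = 27 elements since f is irreducible of degree 3.)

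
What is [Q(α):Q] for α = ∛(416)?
[Q(α):Q] = 3

The minimal polynomial of α is x^3 - 416, irreducible over Q since 416 is not a perfect cube (so x^3 - 416 has no rational root). Hence [Q(α):Q] = deg(m_α) = 3.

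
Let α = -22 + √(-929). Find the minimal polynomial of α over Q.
m_α(x) = x^2 + 44x + 1413

From α + 22 = √(-929), squaring gives (α + 22)^2 = -929, i.e. α^2 + 44α + 484 = -929, so α^2 + 44α + 1413 = 0. The discriminant of x^2 + 44x + 1413 is (44)^2 - 4·(1413) = 1936 - 5652 = -3716, and 4·(-929) is not a perfect square in Q since -929 is squarefree and ≠ 1. Hence x^2 + 44x + 1413 is irreducible over Q and is the minimal polynomial of α.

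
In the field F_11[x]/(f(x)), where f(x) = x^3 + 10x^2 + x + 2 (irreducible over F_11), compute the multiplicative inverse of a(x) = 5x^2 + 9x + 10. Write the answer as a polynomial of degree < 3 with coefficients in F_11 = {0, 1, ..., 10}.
a(x)^(-1) ≡ 8x^2 + 2x + 8 (mod f(x))

Since f is irreducible over F_11, F_11[x]/(f) is a field and a(x) ≠ 0 has an inverse. Apply the extended Euclidean algorithm to f(x) and a(x) in F_11[x]: f(x) = (9x + 10)·a(x) + (8x + 1);  a(x) = (2x + 5)·(8x + 1) + (5). The last nonzero remainder is the constant 5 = gcd(f, a) in F_11. Back-substituting through the division chain expresses 5 = s(x)·a(x) + t(x)·f(x) with s(x) ≡ 7x^2 + 10x + 7 (mod f), so (7x^2 + 10x + 7)·a(x) ≡ 5 (mod f). Multiplying by 5^(-1) ≡ 9 in F_11 gives a(x)^(-1) ≡ 9·(7x^2 + 10x + 7) ≡ 8x^2 + 2x + 8 (mod f). Check: (5x^2 + 9x + 10)·(8x^2 + 2x + 8) = 7x^4 + 5x^3 + 6x^2 + 4x + 3 ≡ 1 (mod x^3 + 10x^2 + x + 2).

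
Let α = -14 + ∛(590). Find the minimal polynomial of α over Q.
m_α(x) = x^3 + 42x^2 + 588x + 2154

Set β = α + 14 = ∛(590), so β^3 = 590. Then (α + 14)^3 - 590 = 0, i.e. α is a root of g(x) = (x + 14)^3 - 590 = x^3 + 42x^2 + 588x + 2154. Since g(x) = h(x + 14) where h(x) = x^3 - 590, and h is irreducible over Q (because 590 is not a perfect cube, so h has no rational root, and a monic cubic with no rational root is irreducible), g is also irreducible (irreducibility is preserved under the substitution x → x + 14). Hence m_α(x) = x^3 + 42x^2 + 588x + 2154.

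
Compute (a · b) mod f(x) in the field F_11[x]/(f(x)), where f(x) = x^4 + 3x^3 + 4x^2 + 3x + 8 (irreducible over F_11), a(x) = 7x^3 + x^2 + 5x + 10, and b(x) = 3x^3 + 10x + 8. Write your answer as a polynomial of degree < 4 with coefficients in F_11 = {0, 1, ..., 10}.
a · b ≡ 5x^3 + 6x^2 + 7 (mod f(x))

Multiply in F_11[x]: a(x)·b(x) = (7x^3 + x^2 + 5x + 10)·(3x^3 + 10x + 8) = 10x^6 + 3x^5 + 8x^4 + 8x^3 + 3x^2 + 8x + 3. This has degree ≥ 4, so divide by f(x) over F_11: 10x^6 + 3x^5 + 8x^4 + 8x^3 + 3x^2 + 8x + 3 = (10x^2 + 6x + 5)·(x^4 + 3x^3 + 4x^2 + 3x + 8) + (5x^3 + 6x^2 + 7). Hence a·b ≡ 5x^3 + 6x^2 + 7 (mod f). (F_11[x]/(f) is a field with 11^4 = 14641 elements since f is irreducible of degree 4.)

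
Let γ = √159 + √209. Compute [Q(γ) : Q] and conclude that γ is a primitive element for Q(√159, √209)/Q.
[Q(γ) : Q] = 4 (equivalently, Q(γ) = Q(√159, √209))

Obviously Q(γ) ⊆ Q(√159, √209), and [Q(√159, √209):Q] = 4 (since 159, 209 are distinct squarefree integers > 1 with 33231 not a perfect square). To show equality we compute the minimal polynomial of γ. From γ = √159 + √209: γ^2 = 159 + 2√(33231) + 209 = 368 + 2√(33231), so γ^2 - 368 = 2√(33231); squaring, (γ^2 - 368)^2 = 4·33231, i.e. γ^4 - 736γ^2 + 135424 - 132924 = 0, i.e. γ^4 - 736γ^2 + 2500 = 0. So γ is a root of x^4 - 736x^2 + 2500. This polynomial is irreducible over Q: it has no rational root (each ±√159 ± √209 is irrational), and any factorization into two quadratics over Q would force √(33231) ∈ Q (pairing opposite roots) or √159, √209 ∈ Q (other pairings), all impossible. Hence [Q(γ):Q] = 4 = [Q(√159, √209):Q], so Q(γ) = Q(√159, √209).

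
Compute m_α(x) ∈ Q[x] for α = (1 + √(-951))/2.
m_α(x) = x^2 - x + 238

From 2α - 1 = √(-951), squaring gives (2α - 1)^2 = -951, i.e. 4α^2 - 4α + 1 = -951, so α^2 - α + (1 + 951)/4 = 0. Since -951 ≡ 1 (mod 4), (1 + 951)/4 = 238 ∈ Z. The polynomial x^2 - x + 238 has discriminant 1 - 4·(238) = -951, which is not a perfect square in Q (d = -951 is squarefree and ≠ 1), so x^2 - x + 238 is irreducible over Q. It is the minimal polynomial of α.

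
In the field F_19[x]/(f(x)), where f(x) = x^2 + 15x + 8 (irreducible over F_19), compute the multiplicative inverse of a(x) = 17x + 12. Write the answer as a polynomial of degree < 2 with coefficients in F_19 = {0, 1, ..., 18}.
a(x)^(-1) ≡ 10x + 1 (mod f(x))

Since f is irreducible over F_19, F_19[x]/(f) is a field and a(x) ≠ 0 has an inverse. Apply the extended Euclidean algorithm to f(x) and a(x) in F_19[x]: f(x) = (9x + 18)·a(x) + (1). The last nonzero remainder is the constant 1 = gcd(f, a) in F_19. Back-substituting through the division chain expresses 1 = s(x)·a(x) + t(x)·f(x) with s(x) ≡ 10x + 1 (mod f), so a(x)^(-1) ≡ s(x) = 10x + 1 (mod f). Check: (17x + 12)·(10x + 1) = 18x^2 + 4x + 12 ≡ 1 (mod x^2 + 15x + 8).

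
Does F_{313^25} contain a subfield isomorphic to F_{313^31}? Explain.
No: F_{313^31} is not a subfield of F_{313^25}

F_{p^m} embeds in F_{p^n} iff m | n. Here 31 ∤ 25 (since 25 = 0·31 + 25 with remainder 25 ≠ 0), so F_{313^31} is not a subfield of F_{313^25}. Equivalently: if it were, the tower law would give 31 = [F_{313^31}:F_313] dividing [F_{313^25}:F_313] = 25, contradiction.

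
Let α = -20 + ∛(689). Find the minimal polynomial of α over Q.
m_α(x) = x^3 + 60x^2 + 1200x + 7311

Set β = α + 20 = ∛(689), so β^3 = 689. Then (α + 20)^3 - 689 = 0, i.e. α is a root of g(x) = (x + 20)^3 - 689 = x^3 + 60x^2 + 1200x + 7311. Since g(x) = h(x + 20) where h(x) = x^3 - 689, and h is irreducible over Q (because 689 is not a perfect cube, so h has no rational root, and a monic cubic with no rational root is irreducible), g is also irreducible (irreducibility is preserved under the substitution x → x + 20). Hence m_α(x) = x^3 + 60x^2 + 1200x + 7311.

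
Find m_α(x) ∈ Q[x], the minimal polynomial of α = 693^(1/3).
m_α(x) = x^3 - 693

α satisfies α^3 = 693, so x^3 - 693 annihilates α. By the rational root test, a rational root p/q (in lowest terms) of x^3 - 693 would satisfy p^3 = 693 q^3, forcing q = 1 and p^3 = 693; but 693 is not a perfect cube, contradiction. A monic cubic over Q with no rational root is irreducible (any nontrivial factorization would include a linear factor). Hence x^3 - 693 is the minimal polynomial of α, and in particular [Q(α):Q] = 3.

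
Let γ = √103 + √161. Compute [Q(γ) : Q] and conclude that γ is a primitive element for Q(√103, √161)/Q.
[Q(γ) : Q] = 4 (equivalently, Q(γ) = Q(√103, √161))

Obviously Q(γ) ⊆ Q(√103, √161), and [Q(√103, √161):Q] = 4 (since 103, 161 are distinct squarefree integers > 1 with 16583 not a perfect square). To show equality we compute the minimal polynomial of γ. From γ = √103 + √161: γ^2 = 103 + 2√(16583) + 161 = 264 + 2√(16583), so γ^2 - 264 = 2√(16583); squaring, (γ^2 - 264)^2 = 4·16583, i.e. γ^4 - 528γ^2 + 69696 - 66332 = 0, i.e. γ^4 - 528γ^2 + 3364 = 0. So γ is a root of x^4 - 528x^2 + 3364. This polynomial is irreducible over Q: it has no rational root (each ±√103 ± √161 is irrational), and any factorization into two quadratics over Q would force √(16583) ∈ Q (pairing opposite roots) or √103, √161 ∈ Q (other pairings), all impossible. Hence [Q(γ):Q] = 4 = [Q(√103, √161):Q], so Q(γ) = Q(√103, √161).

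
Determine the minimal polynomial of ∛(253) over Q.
m_α(x) = x^3 - 253

α satisfies α^3 = 253, so x^3 - 253 annihilates α. By the rational root test, a rational root p/q (in lowest terms) of x^3 - 253 would satisfy p^3 = 253 q^3, forcing q = 1 and p^3 = 253; but 253 is not a perfect cube, contradiction. A monic cubic over Q with no rational root is irreducible (any nontrivial factorization would include a linear factor). Hence x^3 - 253 is the minimal polynomial of α, and in particular [Q(α):Q] = 3.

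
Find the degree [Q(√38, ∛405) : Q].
[Q(√38, ∛405) : Q] = 6

Let L = Q(√38, ∛405). Since Q(√38) ⊂ L and [Q(√38):Q] = 2, the tower law gives 2 | [L:Q]. Likewise Q(∛405) ⊂ L with [Q(∛405):Q] = 3 (because 405 is not a perfect cube), so 3 | [L:Q]. As gcd(2,3) = 1, [L:Q] is divisible by 6. Conversely L is generated over Q by √38 and ∛405, so [L:Q] ≤ 2·3 = 6. Therefore [Q(√38, ∛405) : Q] = 6.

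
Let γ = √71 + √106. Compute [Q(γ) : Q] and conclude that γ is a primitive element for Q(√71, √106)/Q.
[Q(γ) : Q] = 4 (equivalently, Q(γ) = Q(√71, √106))

Obviously Q(γ) ⊆ Q(√71, √106), and [Q(√71, √106):Q] = 4 (since 71, 106 are distinct squarefree integers > 1 with 7526 not a perfect square). To show equality we compute the minimal polynomial of γ. From γ = √71 + √106: γ^2 = 71 + 2√(7526) + 106 = 177 + 2√(7526), so γ^2 - 177 = 2√(7526); squaring, (γ^2 - 177)^2 = 4·7526, i.e. γ^4 - 354γ^2 + 31329 - 30104 = 0, i.e. γ^4 - 354γ^2 + 1225 = 0. So γ is a root of x^4 - 354x^2 + 1225. This polynomial is irreducible over Q: it has no rational root (each ±√71 ± √106 is irrational), and any factorization into two quadratics over Q would force √(7526) ∈ Q (pairing opposite roots) or √71, √106 ∈ Q (other pairings), all impossible. Hence [Q(γ):Q] = 4 = [Q(√71, √106):Q], so Q(γ) = Q(√71, √106).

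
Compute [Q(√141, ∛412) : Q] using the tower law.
[Q(√141, ∛412) : Q] = 6

Let L = Q(√141, ∛412). Since Q(√141) ⊂ L and [Q(√141):Q] = 2, the tower law gives 2 | [L:Q]. Likewise Q(∛412) ⊂ L with [Q(∛412):Q] = 3 (because 412 is not a perfect cube), so 3 | [L:Q]. As gcd(2,3) = 1, [L:Q] is divisible by 6. Conversely L is generated over Q by √141 and ∛412, so [L:Q] ≤ 2·3 = 6. Therefore [Q(√141, ∛412) : Q] = 6.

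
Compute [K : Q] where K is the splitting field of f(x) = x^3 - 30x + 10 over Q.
[K : Q] = 6

By the rational root test, any rational root of the monic integer polynomial f(x) = x^3 - 30x + 10 must be an integer dividing the constant term 10, i.e. one of ±{1, 2, 5, 10}. Evaluating: f(1) = -19, f(-1) = 39, f(2) = -42, f(-2) = 62, f(5) = -15, f(-5) = 35, f(10) = 710, f(-10) = -690; none is 0, so f has no rational root and is therefore irreducible over Q (a cubic with no linear factor over a field is irreducible). For an irreducible cubic, the Galois group is A_3 or S_3 according as the discriminant disc(f) = -4a^3 - 27b^2 = -4·(-30)^3 - 27·(10)^2 = 105300 is or is not a square in Q. Here disc(f) = 105300 is not a perfect square in Q, so the Galois group of f over Q is not contained in A_3 and must be all of S_3. The splitting field has degree |S_3| = 6 over Q, so [K : Q] = 6.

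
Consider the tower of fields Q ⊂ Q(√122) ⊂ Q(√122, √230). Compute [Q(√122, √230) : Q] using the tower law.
[Q(√122, √230) : Q] = 4

[Q(√122):Q] = 2 (min poly x^2 - 122, irreducible since 122 is squarefree > 1). For the top step, suppose √230 ∈ Q(√122), say √230 = c + d√122 with c, d ∈ Q. Squaring: 230 = c^2 + 122d^2 + 2cd√122. Since √122 ∉ Q this forces 2cd = 0. If d = 0 then √230 = c ∈ Q, contradicting 230 squarefree > 1. If c = 0 then 230 = 122d^2, so 122·230 = (122d)^2 is a perfect square in Q — but 122·230 = 28060 is not a perfect square (since 122 and 230 are distinct squarefree integers). Contradiction. Hence √230 ∉ Q(√122), so x^2 - 230 stays irreducible over Q(√122) and [Q(√122, √230) : Q(√122)] = 2. By the tower law, [Q(√122, √230) : Q] = 2 · 2 = 4.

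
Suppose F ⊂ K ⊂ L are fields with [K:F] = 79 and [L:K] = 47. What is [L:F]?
[L:F] = 3713

The tower law says that for any tower of field extensions F ⊂ K ⊂ L with finite degrees, [L:F] = [L:K] · [K:F]. Here this gives [L:F] = 47 · 79 = 3713.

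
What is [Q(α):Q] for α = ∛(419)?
[Q(α):Q] = 3

The minimal polynomial of α is x^3 - 419, irreducible over Q since 419 is not a perfect cube (so x^3 - 419 has no rational root). Hence [Q(α):Q] = deg(m_α) = 3.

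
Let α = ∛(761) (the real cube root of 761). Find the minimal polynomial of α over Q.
m_α(x) = x^3 - 761

α satisfies α^3 = 761, so x^3 - 761 annihilates α. By the rational root test, a rational root p/q (in lowest terms) of x^3 - 761 would satisfy p^3 = 761 q^3, forcing q = 1 and p^3 = 761; but 761 is not a perfect cube, contradiction. A monic cubic over Q with no rational root is irreducible (any nontrivial factorization would include a linear factor). Hence x^3 - 761 is the minimal polynomial of α, and in particular [Q(α):Q] = 3.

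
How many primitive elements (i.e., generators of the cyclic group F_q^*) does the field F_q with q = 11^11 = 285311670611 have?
There are φ(285311670610) = 114117380608 primitive elements

F_q^* is cyclic of order q - 1 = 285311670610. A cyclic group of order m has exactly φ(m) generators. Here m = 285311670610 = 2 · 5 · 15797 · 1806113, so the number of primitive elements is φ(285311670610) = 114117380608.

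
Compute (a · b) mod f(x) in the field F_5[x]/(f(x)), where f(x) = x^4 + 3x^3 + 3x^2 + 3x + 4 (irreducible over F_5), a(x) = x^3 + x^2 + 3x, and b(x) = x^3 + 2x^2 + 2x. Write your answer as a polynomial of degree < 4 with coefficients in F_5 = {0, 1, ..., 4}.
a · b ≡ 3x^3 + 3x + 4 (mod f(x))

Multiply in F_5[x]: a(x)·b(x) = (x^3 + x^2 + 3x)·(x^3 + 2x^2 + 2x) = x^6 + 3x^5 + 2x^4 + 3x^3 + x^2. This has degree ≥ 4, so divide by f(x) over F_5: x^6 + 3x^5 + 2x^4 + 3x^3 + x^2 = (x^2 + 4)·(x^4 + 3x^3 + 3x^2 + 3x + 4) + (3x^3 + 3x + 4). Hence a·b ≡ 3x^3 + 3x + 4 (mod f). (F_5[x]/(f) is a field with 5^4 = 625 elements since f is irreducible of degree 4.)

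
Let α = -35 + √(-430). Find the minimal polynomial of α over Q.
m_α(x) = x^2 + 70x + 1655

From α + 35 = √(-430), squaring gives (α + 35)^2 = -430, i.e. α^2 + 70α + 1225 = -430, so α^2 + 70α + 1655 = 0. The discriminant of x^2 + 70x + 1655 is (70)^2 - 4·(1655) = 4900 - 6620 = -1720, and 4·(-430) is not a perfect square in Q since -430 is squarefree and ≠ 1. Hence x^2 + 70x + 1655 is irreducible over Q and is the minimal polynomial of α.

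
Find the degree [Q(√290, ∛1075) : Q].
[Q(√290, ∛1075) : Q] = 6

Let L = Q(√290, ∛1075). Since Q(√290) ⊂ L and [Q(√290):Q] = 2, the tower law gives 2 | [L:Q]. Likewise Q(∛1075) ⊂ L with [Q(∛1075):Q] = 3 (because 1075 is not a perfect cube), so 3 | [L:Q]. As gcd(2,3) = 1, [L:Q] is divisible by 6. Conversely L is generated over Q by √290 and ∛1075, so [L:Q] ≤ 2·3 = 6. Therefore [Q(√290, ∛1075) : Q] = 6.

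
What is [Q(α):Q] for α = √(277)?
[Q(α):Q] = 2

[Q(α):Q] equals the degree of the minimal polynomial of α. Here α^2 = 277 and x^2 - 277 is irreducible (d = 277 is squarefree, ≠ 1, hence not a square), so deg(m_α) = 2. Thus [Q(α):Q] = 2.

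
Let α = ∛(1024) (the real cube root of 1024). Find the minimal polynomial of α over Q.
m_α(x) = x^3 - 1024

α satisfies α^3 = 1024, so x^3 - 1024 annihilates α. By the rational root test, a rational root p/q (in lowest terms) of x^3 - 1024 would satisfy p^3 = 1024 q^3, forcing q = 1 and p^3 = 1024; but 1024 is not a perfect cube, contradiction. A monic cubic over Q with no rational root is irreducible (any nontrivial factorization would include a linear factor). Hence x^3 - 1024 is the minimal polynomial of α, and in particular [Q(α):Q] = 3.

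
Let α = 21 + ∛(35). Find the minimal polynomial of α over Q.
m_α(x) = x^3 - 63x^2 + 1323x - 9296

Set β = α - 21 = ∛(35), so β^3 = 35. Then (α - 21)^3 - 35 = 0, i.e. α is a root of g(x) = (x - 21)^3 - 35 = x^3 - 63x^2 + 1323x - 9296. Since g(x) = h(x - 21) where h(x) = x^3 - 35, and h is irreducible over Q (because 35 is not a perfect cube, so h has no rational root, and a monic cubic with no rational root is irreducible), g is also irreducible (irreducibility is preserved under the substitution x → x - 21). Hence m_α(x) = x^3 - 63x^2 + 1323x - 9296.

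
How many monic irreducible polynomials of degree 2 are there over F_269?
There are 36046 monic irreducible polynomials of degree 2 over F_269

Each element of F_{269^2} that lies in no proper subfield is a root of exactly one monic irreducible of degree 2 over F_269, and each such polynomial has 2 distinct roots in F_{269^2}. By Möbius inversion the count is N_269(2) = (1/2) Σ_{d|2} μ(2/d) · 269^d = (1/2)(μ(2)·269^1 + μ(1)·269^2) = 72092/2 = 36046.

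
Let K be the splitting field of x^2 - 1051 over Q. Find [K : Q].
[K : Q] = 2

f(x) = x^2 - 1051 factors as (x - √1051)(x + √1051). The splitting field is K = Q(√1051). Since 1051 is squarefree and > 1, it is not a perfect square, so x^2 - 1051 is irreducible over Q and [Q(√1051) : Q] = 2. Hence [K : Q] = 2.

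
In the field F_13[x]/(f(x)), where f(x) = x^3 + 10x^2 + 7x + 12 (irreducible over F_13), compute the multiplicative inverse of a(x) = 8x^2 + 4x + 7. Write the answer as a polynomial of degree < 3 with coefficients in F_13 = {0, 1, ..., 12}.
a(x)^(-1) ≡ 8x^2 + 3x (mod f(x))

Since f is irreducible over F_13, F_13[x]/(f) is a field and a(x) ≠ 0 has an inverse. Apply the extended Euclidean algorithm to f(x) and a(x) in F_13[x]: f(x) = (5x + 2)·a(x) + (3x + 11);  a(x) = (7x + 6)·(3x + 11) + (6). The last nonzero remainder is the constant 6 = gcd(f, a) in F_13. Back-substituting through the division chain expresses 6 = s(x)·a(x) + t(x)·f(x) with s(x) ≡ 9x^2 + 5x (mod f), so (9x^2 + 5x)·a(x) ≡ 6 (mod f). Multiplying by 6^(-1) ≡ 11 in F_13 gives a(x)^(-1) ≡ 11·(9x^2 + 5x) ≡ 8x^2 + 3x (mod f). Check: (8x^2 + 4x + 7)·(8x^2 + 3x) = 12x^4 + 4x^3 + 3x^2 + 8x ≡ 1 (mod x^3 + 10x^2 + 7x + 12).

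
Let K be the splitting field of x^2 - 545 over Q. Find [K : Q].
[K : Q] = 2

f(x) = x^2 - 545 factors as (x - √545)(x + √545). The splitting field is K = Q(√545). Since 545 is squarefree and > 1, it is not a perfect square, so x^2 - 545 is irreducible over Q and [Q(√545) : Q] = 2. Hence [K : Q] = 2.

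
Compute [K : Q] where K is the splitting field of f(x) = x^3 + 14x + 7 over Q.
[K : Q] = 6

By the rational root test, any rational root of the monic integer polynomial f(x) = x^3 + 14x + 7 must be an integer dividing the constant term 7, i.e. one of ±{1, 7}. Evaluating: f(1) = 22, f(-1) = -8, f(7) = 448, f(-7) = -434; none is 0, so f has no rational root and is therefore irreducible over Q (a cubic with no linear factor over a field is irreducible). For an irreducible cubic, the Galois group is A_3 or S_3 according as the discriminant disc(f) = -4a^3 - 27b^2 = -4·(14)^3 - 27·(7)^2 = -12299 is or is not a square in Q. Here disc(f) = -12299 is not a perfect square in Q, so the Galois group of f over Q is not contained in A_3 and must be all of S_3. The splitting field has degree |S_3| = 6 over Q, so [K : Q] = 6.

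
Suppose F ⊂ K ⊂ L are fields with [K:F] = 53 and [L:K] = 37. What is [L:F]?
[L:F] = 1961

The tower law says that for any tower of field extensions F ⊂ K ⊂ L with finite degrees, [L:F] = [L:K] · [K:F]. Here this gives [L:F] = 37 · 53 = 1961.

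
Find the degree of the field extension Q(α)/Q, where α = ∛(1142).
[Q(α):Q] = 3

The minimal polynomial of α is x^3 - 1142, irreducible over Q since 1142 is not a perfect cube (so x^3 - 1142 has no rational root). Hence [Q(α):Q] = deg(m_α) = 3.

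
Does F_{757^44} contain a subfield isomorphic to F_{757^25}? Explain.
No: F_{757^25} is not a subfield of F_{757^44}

F_{p^m} embeds in F_{p^n} iff m | n. Here 25 ∤ 44 (since 44 = 1·25 + 19 with remainder 19 ≠ 0), so F_{757^25} is not a subfield of F_{757^44}. Equivalently: if it were, the tower law would give 25 = [F_{757^25}:F_757] dividing [F_{757^44}:F_757] = 44, contradiction.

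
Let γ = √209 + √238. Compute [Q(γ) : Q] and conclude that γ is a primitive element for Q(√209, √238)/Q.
[Q(γ) : Q] = 4 (equivalently, Q(γ) = Q(√209, √238))

Obviously Q(γ) ⊆ Q(√209, √238), and [Q(√209, √238):Q] = 4 (since 209, 238 are distinct squarefree integers > 1 with 49742 not a perfect square). To show equality we compute the minimal polynomial of γ. From γ = √209 + √238: γ^2 = 209 + 2√(49742) + 238 = 447 + 2√(49742), so γ^2 - 447 = 2√(49742); squaring, (γ^2 - 447)^2 = 4·49742, i.e. γ^4 - 894γ^2 + 199809 - 198968 = 0, i.e. γ^4 - 894γ^2 + 841 = 0. So γ is a root of x^4 - 894x^2 + 841. This polynomial is irreducible over Q: it has no rational root (each ±√209 ± √238 is irrational), and any factorization into two quadratics over Q would force √(49742) ∈ Q (pairing opposite roots) or √209, √238 ∈ Q (other pairings), all impossible. Hence [Q(γ):Q] = 4 = [Q(√209, √238):Q], so Q(γ) = Q(√209, √238).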